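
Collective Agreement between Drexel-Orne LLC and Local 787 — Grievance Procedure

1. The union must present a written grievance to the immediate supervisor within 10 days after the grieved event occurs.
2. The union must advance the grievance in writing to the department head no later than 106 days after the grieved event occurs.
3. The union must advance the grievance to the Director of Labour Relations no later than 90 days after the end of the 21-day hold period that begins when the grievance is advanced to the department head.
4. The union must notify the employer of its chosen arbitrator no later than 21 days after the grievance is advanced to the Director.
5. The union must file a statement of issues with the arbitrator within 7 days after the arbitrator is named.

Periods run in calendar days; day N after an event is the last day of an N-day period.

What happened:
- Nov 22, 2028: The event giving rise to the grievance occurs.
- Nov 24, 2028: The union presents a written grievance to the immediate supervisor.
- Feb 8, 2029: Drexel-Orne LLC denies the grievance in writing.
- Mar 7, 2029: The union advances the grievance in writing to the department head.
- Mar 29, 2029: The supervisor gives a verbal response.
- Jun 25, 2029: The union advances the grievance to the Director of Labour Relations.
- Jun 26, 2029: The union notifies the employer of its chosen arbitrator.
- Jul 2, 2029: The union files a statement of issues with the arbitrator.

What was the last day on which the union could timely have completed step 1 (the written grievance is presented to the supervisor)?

Step 1 runs from Nov 22, 2028, when the grieved event occurs. 10 days after Nov 22, 2028 is Dec 2, 2028.

Dec 2, 2028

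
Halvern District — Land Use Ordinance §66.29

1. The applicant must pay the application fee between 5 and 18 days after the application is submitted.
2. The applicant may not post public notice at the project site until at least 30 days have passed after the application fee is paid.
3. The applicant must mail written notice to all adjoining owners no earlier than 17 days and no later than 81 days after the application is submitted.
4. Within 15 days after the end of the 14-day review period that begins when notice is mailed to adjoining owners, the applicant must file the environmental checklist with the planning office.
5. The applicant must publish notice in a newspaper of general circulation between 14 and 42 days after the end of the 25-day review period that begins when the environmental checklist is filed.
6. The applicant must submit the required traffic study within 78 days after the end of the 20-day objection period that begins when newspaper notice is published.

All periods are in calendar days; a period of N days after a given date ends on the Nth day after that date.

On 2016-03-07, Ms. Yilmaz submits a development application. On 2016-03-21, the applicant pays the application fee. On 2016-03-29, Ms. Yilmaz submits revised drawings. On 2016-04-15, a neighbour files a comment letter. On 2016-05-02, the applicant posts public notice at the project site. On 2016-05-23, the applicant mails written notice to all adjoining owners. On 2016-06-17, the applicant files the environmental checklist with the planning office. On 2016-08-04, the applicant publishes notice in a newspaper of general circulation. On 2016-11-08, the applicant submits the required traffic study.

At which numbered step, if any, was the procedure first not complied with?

None — every step was satisfied

(1) the permitted window runs from 2016-03-07 + 5 = 2016-03-12 to 2016-03-07 + 18 = 2016-03-25; done 2016-03-21 — within the window.
(2) permitted from 2016-03-21 + 30 days = 2016-04-20 onward; 2016-05-02 is on or after that date.
(3) the permitted window runs from 2016-03-07 + 17 = 2016-03-24 to 2016-03-07 + 81 = 2016-05-27; done 2016-05-23, which is between those dates.
(4) due by 2016-06-06 + 15 days = 2016-06-21; completed 2016-06-17, before the deadline.
(5) the permitted window runs from 2016-07-12 + 14 = 2016-07-26 to 2016-07-12 + 42 = 2016-08-23; done 2016-08-04, which is between those dates.
(6) due by 2016-08-24 + 78 days = 2016-11-10; done 2016-11-08 — timely.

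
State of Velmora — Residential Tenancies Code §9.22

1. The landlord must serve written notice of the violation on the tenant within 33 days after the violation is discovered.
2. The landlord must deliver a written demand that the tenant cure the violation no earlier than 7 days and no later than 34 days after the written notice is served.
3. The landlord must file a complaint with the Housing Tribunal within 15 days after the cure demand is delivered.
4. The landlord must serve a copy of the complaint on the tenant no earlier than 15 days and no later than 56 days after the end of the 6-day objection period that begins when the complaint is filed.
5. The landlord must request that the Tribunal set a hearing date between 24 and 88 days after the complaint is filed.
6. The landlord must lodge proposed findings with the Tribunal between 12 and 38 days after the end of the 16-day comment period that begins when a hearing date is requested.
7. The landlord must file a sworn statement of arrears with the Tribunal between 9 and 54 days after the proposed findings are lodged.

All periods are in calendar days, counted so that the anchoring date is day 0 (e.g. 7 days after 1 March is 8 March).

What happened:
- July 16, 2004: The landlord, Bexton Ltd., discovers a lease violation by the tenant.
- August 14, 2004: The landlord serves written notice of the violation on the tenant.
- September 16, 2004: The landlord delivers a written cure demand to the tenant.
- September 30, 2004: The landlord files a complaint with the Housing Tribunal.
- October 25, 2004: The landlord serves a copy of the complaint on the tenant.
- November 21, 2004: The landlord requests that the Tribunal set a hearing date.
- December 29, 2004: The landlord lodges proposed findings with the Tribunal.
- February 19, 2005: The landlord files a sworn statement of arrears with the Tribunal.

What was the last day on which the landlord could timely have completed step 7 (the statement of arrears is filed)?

Step 7 runs from December 29, 2004, when the proposed findings are lodged. The window is 9–54 days after December 29, 2004; it closes on February 21, 2005.

February 21, 2005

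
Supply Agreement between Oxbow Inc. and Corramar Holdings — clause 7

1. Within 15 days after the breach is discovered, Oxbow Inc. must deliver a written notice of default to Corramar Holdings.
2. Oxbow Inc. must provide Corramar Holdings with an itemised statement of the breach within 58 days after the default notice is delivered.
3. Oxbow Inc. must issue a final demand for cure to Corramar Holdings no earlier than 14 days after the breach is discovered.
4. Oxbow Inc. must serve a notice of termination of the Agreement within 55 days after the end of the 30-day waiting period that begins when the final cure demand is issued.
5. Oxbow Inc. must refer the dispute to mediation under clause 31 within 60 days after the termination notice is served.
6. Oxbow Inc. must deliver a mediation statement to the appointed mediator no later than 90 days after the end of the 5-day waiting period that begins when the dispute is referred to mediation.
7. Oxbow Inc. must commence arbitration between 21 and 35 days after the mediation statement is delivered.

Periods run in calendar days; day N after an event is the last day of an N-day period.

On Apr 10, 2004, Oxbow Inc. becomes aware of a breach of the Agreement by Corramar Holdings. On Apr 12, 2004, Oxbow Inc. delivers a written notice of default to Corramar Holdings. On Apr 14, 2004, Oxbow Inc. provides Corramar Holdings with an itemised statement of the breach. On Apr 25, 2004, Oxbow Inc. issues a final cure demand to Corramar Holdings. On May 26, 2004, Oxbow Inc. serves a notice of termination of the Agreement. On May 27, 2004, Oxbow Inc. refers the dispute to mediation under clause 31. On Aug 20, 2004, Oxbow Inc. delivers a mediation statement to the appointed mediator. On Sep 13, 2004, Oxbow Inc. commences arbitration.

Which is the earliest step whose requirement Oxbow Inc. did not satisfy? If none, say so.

Step 1 — counting 15 days from Apr 10, 2004 (when the breach is discovered) gives a deadline of Apr 25, 2004; completed Apr 12, 2004, before the deadline.
Step 2 — counting 58 days from Apr 12, 2004 (when the default notice is delivered) gives a deadline of Jun 9, 2004; Apr 14, 2004 is within that limit.
Step 3 — must wait 14 days from Apr 10, 2004 (when the breach is discovered), so not before Apr 24, 2004; done Apr 25, 2004, after the minimum wait.
Step 4 — counting 55 days from May 25, 2004 (end of the 30-day waiting period, which began when the final cure demand is issued on Apr 25, 2004) gives a deadline of Jul 19, 2004; completed May 26, 2004, before the deadline.
Step 5 — counting 60 days from May 26, 2004 (when the termination notice is served) gives a deadline of Jul 25, 2004; completed May 27, 2004, before the deadline.
Step 6 — counting 90 days from Jun 1, 2004 (end of the 5-day waiting period, which began when the dispute is referred to mediation on May 27, 2004) gives a deadline of Aug 30, 2004; completed Aug 20, 2004, before the deadline.
Step 7 — 21 and 35 days from Aug 20, 2004 (when the mediation statement is delivered) are Sep 10, 2004 and Sep 24, 2004 respectively; Sep 13, 2004 falls inside that range.

None — every step was satisfied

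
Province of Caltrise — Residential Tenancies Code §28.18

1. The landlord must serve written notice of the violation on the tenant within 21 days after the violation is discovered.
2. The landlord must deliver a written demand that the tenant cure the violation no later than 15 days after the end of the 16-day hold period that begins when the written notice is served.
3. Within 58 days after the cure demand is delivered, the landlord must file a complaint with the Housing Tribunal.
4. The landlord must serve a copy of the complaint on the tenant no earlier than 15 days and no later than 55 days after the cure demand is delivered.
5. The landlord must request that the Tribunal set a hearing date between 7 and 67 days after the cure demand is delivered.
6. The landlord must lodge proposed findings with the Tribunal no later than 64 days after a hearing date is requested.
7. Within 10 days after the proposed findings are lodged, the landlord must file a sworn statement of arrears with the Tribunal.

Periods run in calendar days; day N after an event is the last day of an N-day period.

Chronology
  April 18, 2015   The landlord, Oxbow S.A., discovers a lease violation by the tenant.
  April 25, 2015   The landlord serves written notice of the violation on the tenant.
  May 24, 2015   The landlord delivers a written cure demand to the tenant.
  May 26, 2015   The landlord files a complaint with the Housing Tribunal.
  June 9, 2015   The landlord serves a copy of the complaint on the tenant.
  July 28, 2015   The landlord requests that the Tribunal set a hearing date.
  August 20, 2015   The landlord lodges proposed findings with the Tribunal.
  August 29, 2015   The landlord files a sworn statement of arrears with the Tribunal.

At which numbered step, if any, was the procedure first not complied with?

None — every step was satisfied

(1) due by April 18, 2015 + 21 days = May 9, 2015; completed April 25, 2015, before the deadline.
(2) due by May 11, 2015 + 15 days = May 26, 2015; completed May 24, 2015, before the deadline.
(3) due by May 24, 2015 + 58 days = July 21, 2015; completed May 26, 2015, before the deadline.
(4) the permitted window runs from May 24, 2015 + 15 = June 8, 2015 to May 24, 2015 + 55 = July 18, 2015; June 9, 2015 falls inside that range.
(5) the permitted window runs from May 24, 2015 + 7 = May 31, 2015 to May 24, 2015 + 67 = July 30, 2015; done July 28, 2015 — within the window.
(6) due by July 28, 2015 + 64 days = September 30, 2015; done August 20, 2015 — timely.
(7) due by August 20, 2015 + 10 days = August 30, 2015; August 29, 2015 is within that limit.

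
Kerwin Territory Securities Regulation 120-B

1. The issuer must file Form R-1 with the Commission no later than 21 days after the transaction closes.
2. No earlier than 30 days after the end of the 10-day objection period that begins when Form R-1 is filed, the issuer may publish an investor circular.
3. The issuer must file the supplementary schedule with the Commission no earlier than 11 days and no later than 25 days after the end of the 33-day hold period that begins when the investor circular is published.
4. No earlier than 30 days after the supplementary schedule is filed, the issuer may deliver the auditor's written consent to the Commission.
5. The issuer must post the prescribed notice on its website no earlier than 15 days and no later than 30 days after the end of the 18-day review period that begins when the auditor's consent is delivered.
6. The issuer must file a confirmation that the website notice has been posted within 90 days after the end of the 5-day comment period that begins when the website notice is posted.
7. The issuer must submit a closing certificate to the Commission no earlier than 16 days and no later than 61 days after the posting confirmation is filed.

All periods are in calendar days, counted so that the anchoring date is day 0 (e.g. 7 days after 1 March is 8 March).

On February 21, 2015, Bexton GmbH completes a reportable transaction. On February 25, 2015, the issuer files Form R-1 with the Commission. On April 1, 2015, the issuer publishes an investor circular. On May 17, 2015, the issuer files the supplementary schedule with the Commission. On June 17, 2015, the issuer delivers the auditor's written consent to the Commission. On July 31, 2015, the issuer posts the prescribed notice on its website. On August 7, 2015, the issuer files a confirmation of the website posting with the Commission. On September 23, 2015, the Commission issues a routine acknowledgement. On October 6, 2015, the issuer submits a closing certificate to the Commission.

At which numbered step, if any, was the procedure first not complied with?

Step 2

(1) due by February 21, 2015 + 21 days = March 14, 2015; completed February 25, 2015, before the deadline.
(2) permitted from March 7, 2015 + 30 days = April 6, 2015 onward; done April 1, 2015 — 5 days too early.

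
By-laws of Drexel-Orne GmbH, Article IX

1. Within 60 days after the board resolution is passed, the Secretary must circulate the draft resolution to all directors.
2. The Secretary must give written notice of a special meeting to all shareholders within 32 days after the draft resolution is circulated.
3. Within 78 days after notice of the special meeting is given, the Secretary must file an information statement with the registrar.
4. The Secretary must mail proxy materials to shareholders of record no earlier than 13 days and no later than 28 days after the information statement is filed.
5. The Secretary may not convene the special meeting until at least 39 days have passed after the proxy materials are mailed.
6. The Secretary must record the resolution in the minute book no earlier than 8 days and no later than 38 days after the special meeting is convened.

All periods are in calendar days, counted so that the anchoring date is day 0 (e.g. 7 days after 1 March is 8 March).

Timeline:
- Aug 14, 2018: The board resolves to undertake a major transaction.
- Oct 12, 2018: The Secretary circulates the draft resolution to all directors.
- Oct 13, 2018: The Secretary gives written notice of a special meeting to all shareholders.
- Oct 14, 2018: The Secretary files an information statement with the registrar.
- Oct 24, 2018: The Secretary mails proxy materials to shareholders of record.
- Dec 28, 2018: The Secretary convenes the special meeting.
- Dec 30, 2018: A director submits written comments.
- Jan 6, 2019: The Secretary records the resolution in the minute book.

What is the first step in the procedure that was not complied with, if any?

(1) due by Aug 14, 2018 + 60 days = Oct 13, 2018; completed Oct 12, 2018, before the deadline.
(2) due by Oct 12, 2018 + 32 days = Nov 13, 2018; completed Oct 13, 2018, before the deadline.
(3) due by Oct 13, 2018 + 78 days = Dec 30, 2018; done Oct 14, 2018 — timely.
(4) the permitted window runs from Oct 14, 2018 + 13 = Oct 27, 2018 to Oct 14, 2018 + 28 = Nov 11, 2018; done Oct 24, 2018 — 3 days before the window opened.

Step 4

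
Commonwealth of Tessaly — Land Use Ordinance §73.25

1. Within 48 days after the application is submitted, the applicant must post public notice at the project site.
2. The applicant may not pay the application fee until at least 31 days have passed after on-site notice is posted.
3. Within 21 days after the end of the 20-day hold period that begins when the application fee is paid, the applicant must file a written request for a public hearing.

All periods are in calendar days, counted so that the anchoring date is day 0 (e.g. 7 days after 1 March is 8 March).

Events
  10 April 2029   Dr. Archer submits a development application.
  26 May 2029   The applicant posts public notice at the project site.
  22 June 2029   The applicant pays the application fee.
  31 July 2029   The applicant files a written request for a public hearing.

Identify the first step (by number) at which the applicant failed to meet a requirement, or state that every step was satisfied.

Step 1: 48 days after 10 April 2029 (when the application is submitted) is 28 May 2029; 26 May 2029 is within that limit.
Step 2: the earliest permitted date is 31 days after 26 May 2029 (when on-site notice is posted), i.e. 26 June 2029; acted on 22 June 2029, 4 days prematurely.
The analysis stops there.

Step 2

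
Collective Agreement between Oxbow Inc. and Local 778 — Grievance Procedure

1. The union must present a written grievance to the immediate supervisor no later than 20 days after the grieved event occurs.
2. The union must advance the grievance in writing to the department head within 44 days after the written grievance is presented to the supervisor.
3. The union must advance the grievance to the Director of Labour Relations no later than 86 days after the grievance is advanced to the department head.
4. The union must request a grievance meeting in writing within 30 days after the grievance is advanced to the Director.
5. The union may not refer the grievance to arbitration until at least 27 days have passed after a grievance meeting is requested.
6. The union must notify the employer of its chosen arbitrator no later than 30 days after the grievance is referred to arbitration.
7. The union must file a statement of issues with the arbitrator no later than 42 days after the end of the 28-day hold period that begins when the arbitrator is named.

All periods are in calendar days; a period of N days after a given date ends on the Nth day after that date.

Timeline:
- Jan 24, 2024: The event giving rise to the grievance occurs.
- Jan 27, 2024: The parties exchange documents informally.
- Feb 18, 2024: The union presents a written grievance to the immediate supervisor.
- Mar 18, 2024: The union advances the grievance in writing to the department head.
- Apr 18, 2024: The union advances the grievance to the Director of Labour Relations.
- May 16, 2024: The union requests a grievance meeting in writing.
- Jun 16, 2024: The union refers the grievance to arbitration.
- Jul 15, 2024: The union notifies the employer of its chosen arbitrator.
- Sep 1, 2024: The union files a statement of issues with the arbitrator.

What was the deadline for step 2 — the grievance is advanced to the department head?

Step 2 runs from Feb 18, 2024, when the written grievance is presented to the supervisor. 44 days after Feb 18, 2024 is Apr 2, 2024.

Apr 2, 2024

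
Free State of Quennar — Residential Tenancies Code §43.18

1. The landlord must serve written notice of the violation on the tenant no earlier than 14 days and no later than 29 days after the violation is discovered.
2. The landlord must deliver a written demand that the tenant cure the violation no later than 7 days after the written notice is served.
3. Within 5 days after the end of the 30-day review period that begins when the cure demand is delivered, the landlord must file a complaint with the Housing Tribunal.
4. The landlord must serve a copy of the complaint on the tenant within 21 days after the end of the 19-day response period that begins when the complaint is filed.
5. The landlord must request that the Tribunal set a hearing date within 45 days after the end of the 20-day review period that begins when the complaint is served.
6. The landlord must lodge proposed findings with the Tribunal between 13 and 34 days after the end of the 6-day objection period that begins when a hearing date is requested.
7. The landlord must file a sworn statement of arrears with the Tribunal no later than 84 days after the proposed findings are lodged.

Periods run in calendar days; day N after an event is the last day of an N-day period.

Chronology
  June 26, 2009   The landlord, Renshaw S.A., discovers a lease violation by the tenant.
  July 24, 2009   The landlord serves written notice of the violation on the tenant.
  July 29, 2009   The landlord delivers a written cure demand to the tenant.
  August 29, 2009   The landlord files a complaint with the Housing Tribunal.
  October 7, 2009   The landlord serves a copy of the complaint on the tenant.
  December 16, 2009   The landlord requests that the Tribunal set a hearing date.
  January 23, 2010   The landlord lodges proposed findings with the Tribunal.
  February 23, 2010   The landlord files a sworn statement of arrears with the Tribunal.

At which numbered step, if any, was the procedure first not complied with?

Step 5

Step 1 — 14 and 29 days from June 26, 2009 (when the violation is discovered) are July 10, 2009 and July 25, 2009 respectively; done July 24, 2009, which is between those dates.
Step 2 — counting 7 days from July 24, 2009 (when the written notice is served) gives a deadline of July 31, 2009; completed July 29, 2009, before the deadline.
Step 3 — counting 5 days from August 28, 2009 (end of the 30-day review period, which began when the cure demand is delivered on July 29, 2009) gives a deadline of September 2, 2009; completed August 29, 2009, before the deadline.
Step 4 — counting 21 days from September 17, 2009 (end of the 19-day response period, which began when the complaint is filed on August 29, 2009) gives a deadline of October 8, 2009; done October 7, 2009 — timely.
Step 5 — counting 45 days from October 27, 2009 (end of the 20-day review period, which began when the complaint is served on October 7, 2009) gives a deadline of December 11, 2009; done December 16, 2009 — 5 days late.
Later steps need not be reached.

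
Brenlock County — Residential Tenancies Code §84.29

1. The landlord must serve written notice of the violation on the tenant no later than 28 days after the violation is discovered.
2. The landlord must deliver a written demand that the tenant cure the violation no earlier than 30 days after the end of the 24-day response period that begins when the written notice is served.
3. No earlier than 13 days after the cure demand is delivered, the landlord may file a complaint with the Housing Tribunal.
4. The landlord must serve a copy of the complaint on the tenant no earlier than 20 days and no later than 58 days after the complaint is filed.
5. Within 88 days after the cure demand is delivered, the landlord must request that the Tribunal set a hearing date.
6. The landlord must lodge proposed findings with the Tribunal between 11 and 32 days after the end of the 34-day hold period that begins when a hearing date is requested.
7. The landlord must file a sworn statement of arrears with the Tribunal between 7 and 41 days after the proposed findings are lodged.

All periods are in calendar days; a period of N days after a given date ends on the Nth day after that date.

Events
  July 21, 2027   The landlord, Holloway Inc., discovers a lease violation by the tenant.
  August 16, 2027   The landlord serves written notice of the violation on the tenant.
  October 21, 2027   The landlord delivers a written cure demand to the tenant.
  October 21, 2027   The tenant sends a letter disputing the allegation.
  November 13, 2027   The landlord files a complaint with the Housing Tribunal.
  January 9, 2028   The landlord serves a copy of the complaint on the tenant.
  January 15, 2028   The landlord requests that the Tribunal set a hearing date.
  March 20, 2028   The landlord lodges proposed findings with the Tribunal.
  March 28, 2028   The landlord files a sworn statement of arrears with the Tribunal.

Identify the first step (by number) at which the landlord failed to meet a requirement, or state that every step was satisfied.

Step 1 — counting 28 days from July 21, 2027 (when the violation is discovered) gives a deadline of August 18, 2027; completed August 16, 2027, before the deadline.
Step 2 — must wait 30 days from September 9, 2027 (end of the 24-day response period, which began when the written notice is served on August 16, 2027), so not before October 9, 2027; done October 21, 2027, after the minimum wait.
Step 3 — must wait 13 days from October 21, 2027 (when the cure demand is delivered), so not before November 3, 2027; November 13, 2027 is on or after that date.
Step 4 — 20 and 58 days from November 13, 2027 (when the complaint is filed) are December 3, 2027 and January 10, 2028 respectively; January 9, 2028 falls inside that range.
Step 5 — counting 88 days from October 21, 2027 (when the cure demand is delivered) gives a deadline of January 17, 2028; done January 15, 2028 — timely.
Step 6 — 11 and 32 days from February 18, 2028 (end of the 34-day hold period, which began when a hearing date is requested on January 15, 2028) are February 29, 2028 and March 21, 2028 respectively; March 20, 2028 falls inside that range.
Step 7 — 7 and 41 days from March 20, 2028 (when the proposed findings are lodged) are March 27, 2028 and April 30, 2028 respectively; March 28, 2028 falls inside that range.

None — every step was satisfied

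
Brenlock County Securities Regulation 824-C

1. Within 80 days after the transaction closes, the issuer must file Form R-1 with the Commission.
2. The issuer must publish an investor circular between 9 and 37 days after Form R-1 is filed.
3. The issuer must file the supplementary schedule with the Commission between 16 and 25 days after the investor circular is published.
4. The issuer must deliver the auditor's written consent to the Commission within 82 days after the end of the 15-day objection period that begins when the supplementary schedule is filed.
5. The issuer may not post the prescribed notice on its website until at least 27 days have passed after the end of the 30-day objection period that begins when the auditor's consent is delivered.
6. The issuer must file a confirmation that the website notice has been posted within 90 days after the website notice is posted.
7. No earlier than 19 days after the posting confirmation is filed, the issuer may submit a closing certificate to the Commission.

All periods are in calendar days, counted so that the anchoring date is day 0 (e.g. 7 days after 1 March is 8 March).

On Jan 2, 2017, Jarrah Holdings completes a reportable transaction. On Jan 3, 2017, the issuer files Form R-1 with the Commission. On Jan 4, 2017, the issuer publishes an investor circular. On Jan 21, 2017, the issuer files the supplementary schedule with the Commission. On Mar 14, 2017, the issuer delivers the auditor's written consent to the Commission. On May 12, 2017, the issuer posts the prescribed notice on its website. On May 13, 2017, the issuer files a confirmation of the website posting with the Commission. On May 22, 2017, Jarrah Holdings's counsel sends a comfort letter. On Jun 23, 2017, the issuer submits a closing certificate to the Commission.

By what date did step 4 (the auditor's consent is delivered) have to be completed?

Apr 28, 2017

The supplementary schedule is filed on Jan 21, 2017; the 15-day objection period therefore ends Feb 5, 2017, and step 4 runs from that date. 82 days after Feb 5, 2017 is Apr 28, 2017.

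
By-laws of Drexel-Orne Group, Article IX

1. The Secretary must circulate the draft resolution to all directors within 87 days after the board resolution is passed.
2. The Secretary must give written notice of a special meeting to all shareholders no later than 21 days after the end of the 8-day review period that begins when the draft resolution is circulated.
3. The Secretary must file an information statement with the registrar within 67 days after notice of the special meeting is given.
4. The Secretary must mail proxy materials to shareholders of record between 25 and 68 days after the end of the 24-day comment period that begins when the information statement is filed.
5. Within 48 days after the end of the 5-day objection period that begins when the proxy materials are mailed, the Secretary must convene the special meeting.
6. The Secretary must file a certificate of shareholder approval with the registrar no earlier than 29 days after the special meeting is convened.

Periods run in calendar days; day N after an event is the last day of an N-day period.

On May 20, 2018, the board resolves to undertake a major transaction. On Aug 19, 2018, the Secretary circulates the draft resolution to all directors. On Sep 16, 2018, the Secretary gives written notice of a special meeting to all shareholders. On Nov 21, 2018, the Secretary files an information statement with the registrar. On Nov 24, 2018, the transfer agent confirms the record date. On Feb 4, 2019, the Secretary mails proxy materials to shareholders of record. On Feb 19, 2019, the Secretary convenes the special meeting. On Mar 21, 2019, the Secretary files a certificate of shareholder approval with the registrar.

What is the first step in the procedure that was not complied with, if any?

(1) due by May 20, 2018 + 87 days = Aug 15, 2018; not done until Aug 19, 2018, 4 days after the deadline.

Step 1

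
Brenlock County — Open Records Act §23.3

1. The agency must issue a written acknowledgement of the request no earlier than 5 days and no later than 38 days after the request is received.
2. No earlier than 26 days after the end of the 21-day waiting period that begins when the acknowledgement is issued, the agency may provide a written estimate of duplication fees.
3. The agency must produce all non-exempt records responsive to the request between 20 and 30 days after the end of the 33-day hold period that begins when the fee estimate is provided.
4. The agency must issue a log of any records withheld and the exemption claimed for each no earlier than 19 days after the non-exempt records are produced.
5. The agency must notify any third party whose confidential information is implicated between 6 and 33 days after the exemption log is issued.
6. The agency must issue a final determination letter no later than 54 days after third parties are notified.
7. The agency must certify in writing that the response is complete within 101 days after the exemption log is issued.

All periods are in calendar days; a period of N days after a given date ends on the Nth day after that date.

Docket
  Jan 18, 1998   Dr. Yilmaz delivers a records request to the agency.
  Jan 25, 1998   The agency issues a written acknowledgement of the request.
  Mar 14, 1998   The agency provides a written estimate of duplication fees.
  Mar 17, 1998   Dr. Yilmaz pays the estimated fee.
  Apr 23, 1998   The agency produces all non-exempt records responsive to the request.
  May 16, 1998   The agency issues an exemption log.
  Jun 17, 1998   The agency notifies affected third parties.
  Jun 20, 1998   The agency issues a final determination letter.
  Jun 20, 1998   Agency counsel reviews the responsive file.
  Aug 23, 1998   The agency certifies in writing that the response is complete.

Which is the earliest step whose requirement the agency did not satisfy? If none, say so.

Step 3

Step 1: the window is 5–38 days after Jan 18, 1998 (when the request is received), so Jan 23, 1998 through Feb 25, 1998; Jan 25, 1998 falls inside that range.
Step 2: the earliest permitted date is 26 days after Feb 15, 1998 (end of the 21-day waiting period, which began when the acknowledgement is issued on Jan 25, 1998), i.e. Mar 13, 1998; done Mar 14, 1998 — permitted.
Step 3: the window is 20–30 days after Apr 16, 1998 (end of the 33-day hold period, which began when the fee estimate is provided on Mar 14, 1998), so May 6, 1998 through May 16, 1998; Apr 23, 1998 is 13 days too early.
That is the first point of non-compliance.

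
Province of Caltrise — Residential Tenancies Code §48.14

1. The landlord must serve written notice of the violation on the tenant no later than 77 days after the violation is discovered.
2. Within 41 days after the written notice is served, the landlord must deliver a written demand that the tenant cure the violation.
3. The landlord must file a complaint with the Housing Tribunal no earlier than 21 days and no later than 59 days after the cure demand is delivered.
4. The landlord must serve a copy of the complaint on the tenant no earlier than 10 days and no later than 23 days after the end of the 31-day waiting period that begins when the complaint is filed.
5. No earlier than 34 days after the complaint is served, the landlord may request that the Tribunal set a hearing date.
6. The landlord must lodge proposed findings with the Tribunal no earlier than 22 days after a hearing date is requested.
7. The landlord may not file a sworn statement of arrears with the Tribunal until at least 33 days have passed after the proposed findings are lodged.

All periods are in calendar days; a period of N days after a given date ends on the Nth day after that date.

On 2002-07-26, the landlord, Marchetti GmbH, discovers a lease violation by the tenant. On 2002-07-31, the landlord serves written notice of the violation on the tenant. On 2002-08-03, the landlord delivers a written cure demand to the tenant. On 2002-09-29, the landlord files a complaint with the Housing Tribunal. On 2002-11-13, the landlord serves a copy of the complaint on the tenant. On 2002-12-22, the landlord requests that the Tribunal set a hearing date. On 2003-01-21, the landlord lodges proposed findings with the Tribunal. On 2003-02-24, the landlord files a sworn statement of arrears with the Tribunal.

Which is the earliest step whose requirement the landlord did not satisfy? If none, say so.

None — every step was satisfied

(1) due by 2002-07-26 + 77 days = 2002-10-11; completed 2002-07-31, before the deadline.
(2) due by 2002-07-31 + 41 days = 2002-09-10; done 2002-08-03 — timely.
(3) the permitted window runs from 2002-08-03 + 21 = 2002-08-24 to 2002-08-03 + 59 = 2002-10-01; 2002-09-29 falls inside that range.
(4) the permitted window runs from 2002-10-30 + 10 = 2002-11-09 to 2002-10-30 + 23 = 2002-11-22; done 2002-11-13, which is between those dates.
(5) permitted from 2002-11-13 + 34 days = 2002-12-17 onward; done 2002-12-22 — permitted.
(6) permitted from 2002-12-22 + 22 days = 2003-01-13 onward; 2003-01-21 is on or after that date.
(7) permitted from 2003-01-21 + 33 days = 2003-02-23 onward; done 2003-02-24, after the minimum wait.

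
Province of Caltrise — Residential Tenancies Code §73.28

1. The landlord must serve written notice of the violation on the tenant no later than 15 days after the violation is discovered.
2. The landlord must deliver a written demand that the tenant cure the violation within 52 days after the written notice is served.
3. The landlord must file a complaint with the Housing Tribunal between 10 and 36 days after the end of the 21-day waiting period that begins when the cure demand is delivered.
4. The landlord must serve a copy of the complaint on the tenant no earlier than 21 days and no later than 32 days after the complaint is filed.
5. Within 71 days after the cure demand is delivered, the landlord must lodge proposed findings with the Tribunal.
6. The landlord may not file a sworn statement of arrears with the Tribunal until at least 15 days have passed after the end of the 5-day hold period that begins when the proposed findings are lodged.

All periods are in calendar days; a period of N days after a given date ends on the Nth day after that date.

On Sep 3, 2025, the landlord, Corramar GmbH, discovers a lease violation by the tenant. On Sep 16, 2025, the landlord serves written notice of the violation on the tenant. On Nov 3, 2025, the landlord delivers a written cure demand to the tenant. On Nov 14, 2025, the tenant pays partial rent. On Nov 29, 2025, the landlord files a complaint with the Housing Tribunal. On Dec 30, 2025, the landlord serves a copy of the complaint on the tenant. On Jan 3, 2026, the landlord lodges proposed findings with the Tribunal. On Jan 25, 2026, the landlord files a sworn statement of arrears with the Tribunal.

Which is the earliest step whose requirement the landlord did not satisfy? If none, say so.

Step 3

Step 1 — counting 15 days from Sep 3, 2025 (when the violation is discovered) gives a deadline of Sep 18, 2025; done Sep 16, 2025 — timely.
Step 2 — counting 52 days from Sep 16, 2025 (when the written notice is served) gives a deadline of Nov 7, 2025; completed Nov 3, 2025, before the deadline.
Step 3 — 10 and 36 days from Nov 24, 2025 (end of the 21-day waiting period, which began when the cure demand is delivered on Nov 3, 2025) are Dec 4, 2025 and Dec 30, 2025 respectively; done Nov 29, 2025 — 5 days before the window opened.
Later steps need not be reached.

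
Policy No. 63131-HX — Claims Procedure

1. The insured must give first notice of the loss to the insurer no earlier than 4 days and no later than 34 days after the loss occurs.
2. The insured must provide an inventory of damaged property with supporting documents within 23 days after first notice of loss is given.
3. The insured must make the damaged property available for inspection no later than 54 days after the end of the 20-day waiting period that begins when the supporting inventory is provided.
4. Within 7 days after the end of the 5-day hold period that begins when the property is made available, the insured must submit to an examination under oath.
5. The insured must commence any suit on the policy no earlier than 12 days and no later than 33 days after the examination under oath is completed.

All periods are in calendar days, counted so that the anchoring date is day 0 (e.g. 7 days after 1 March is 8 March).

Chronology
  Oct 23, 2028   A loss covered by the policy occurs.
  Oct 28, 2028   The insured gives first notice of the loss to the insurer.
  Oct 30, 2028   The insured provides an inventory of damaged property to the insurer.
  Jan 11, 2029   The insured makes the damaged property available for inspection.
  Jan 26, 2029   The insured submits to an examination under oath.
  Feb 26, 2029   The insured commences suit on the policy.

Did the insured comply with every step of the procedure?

No

Step 1: the window is 4–34 days after Oct 23, 2028 (when the loss occurs), so Oct 27, 2028 through Nov 26, 2028; done Oct 28, 2028 — within the window.
Step 2: 23 days after Oct 28, 2028 (when first notice of loss is given) is Nov 20, 2028; Oct 30, 2028 is within that limit.
Step 3: 54 days after Nov 19, 2028 (end of the 20-day waiting period, which began when the supporting inventory is provided on Oct 30, 2028) is Jan 12, 2029; Jan 11, 2029 is within that limit.
Step 4: 7 days after Jan 16, 2029 (end of the 5-day hold period, which began when the property is made available on Jan 11, 2029) is Jan 23, 2029; not done until Jan 26, 2029, 3 days after the deadline.
That is the first point of non-compliance.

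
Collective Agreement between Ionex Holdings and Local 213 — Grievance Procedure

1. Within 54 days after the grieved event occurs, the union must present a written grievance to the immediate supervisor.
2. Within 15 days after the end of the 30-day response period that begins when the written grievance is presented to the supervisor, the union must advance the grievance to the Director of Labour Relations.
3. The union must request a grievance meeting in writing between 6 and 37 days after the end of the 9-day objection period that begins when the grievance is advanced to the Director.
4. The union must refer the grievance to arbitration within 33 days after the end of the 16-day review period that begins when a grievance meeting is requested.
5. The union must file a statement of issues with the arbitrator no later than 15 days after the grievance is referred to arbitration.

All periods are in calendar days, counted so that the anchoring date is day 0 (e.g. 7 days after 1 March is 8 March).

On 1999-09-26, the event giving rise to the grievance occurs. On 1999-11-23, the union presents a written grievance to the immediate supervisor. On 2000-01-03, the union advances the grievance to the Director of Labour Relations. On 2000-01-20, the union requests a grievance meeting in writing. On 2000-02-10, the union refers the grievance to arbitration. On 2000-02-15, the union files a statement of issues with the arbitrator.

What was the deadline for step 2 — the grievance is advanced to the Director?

The written grievance is presented to the supervisor on 1999-11-23; the 30-day response period therefore ends 1999-12-23, and step 2 runs from that date. 15 days after 1999-12-23 is 2000-01-07.

2000-01-07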